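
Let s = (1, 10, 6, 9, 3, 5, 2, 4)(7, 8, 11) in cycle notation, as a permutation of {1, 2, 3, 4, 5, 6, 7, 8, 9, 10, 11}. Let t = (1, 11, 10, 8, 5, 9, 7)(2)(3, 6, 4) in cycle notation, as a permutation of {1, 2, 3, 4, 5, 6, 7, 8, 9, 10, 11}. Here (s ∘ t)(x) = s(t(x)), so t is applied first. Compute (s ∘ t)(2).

(s ∘ t)(2) = s(t(2)). t(2) = 2, then s(2) = 4. So (s ∘ t)(2) = 4.

4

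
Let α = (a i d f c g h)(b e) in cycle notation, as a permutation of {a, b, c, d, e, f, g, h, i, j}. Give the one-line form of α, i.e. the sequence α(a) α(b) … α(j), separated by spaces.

Reading each image from the cycles: a↦i, b↦e, c↦g, d↦f, e↦b, f↦c, g↦h, h↦a, i↦d, j↦j.
So the one-line form is i e g f b c h a d j.

i e g f b c h a d j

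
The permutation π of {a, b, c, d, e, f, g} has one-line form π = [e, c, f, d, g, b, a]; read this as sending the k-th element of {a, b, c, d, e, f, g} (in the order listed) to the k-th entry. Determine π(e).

e is element number 5 of the domain, and entry number 5 of the one-line form is g, so π(e) = g.

g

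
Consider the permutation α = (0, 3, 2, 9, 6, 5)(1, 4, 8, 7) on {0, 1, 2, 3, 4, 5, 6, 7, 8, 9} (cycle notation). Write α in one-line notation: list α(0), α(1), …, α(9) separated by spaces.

3 4 9 2 8 0 5 1 7 6

Each element maps to the next entry in its cycle (wrapping to the front): 0→3, 1→4, 2→9, 3→2, 4→8, 5→0, 6→5, 7→1, 8→7, 9→6.
So the one-line form is 3 4 9 2 8 0 5 1 7 6.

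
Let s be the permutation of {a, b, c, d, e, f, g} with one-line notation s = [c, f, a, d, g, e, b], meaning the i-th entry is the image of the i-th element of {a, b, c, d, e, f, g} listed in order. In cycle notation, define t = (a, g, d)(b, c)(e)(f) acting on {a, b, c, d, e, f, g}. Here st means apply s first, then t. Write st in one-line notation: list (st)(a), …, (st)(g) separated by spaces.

b f g a d e c

For each element, apply s then t: a → c → b; b → f → f; c → a → g; d → d → a; e → g → d; f → e → e; g → b → c.
So st in one-line form is b f g a d e c.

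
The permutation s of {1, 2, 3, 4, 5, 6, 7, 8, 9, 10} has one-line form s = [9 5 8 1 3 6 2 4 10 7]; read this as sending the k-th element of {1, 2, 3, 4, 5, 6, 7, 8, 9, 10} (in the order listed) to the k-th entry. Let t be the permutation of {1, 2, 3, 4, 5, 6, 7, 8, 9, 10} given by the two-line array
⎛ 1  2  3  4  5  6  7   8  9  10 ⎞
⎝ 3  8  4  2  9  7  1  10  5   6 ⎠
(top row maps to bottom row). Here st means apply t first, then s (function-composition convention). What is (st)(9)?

First apply t: t(9) = 5, then s(5) = 3. Thus (st)(9) = 3.

3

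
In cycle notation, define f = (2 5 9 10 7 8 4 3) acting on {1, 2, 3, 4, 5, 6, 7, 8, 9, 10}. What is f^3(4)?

5

4 lies in the 8-cycle (2 5 9 10 7 8 4 3).
Stepping 3 places around the cycle: 4 → 3 → 2 → 5.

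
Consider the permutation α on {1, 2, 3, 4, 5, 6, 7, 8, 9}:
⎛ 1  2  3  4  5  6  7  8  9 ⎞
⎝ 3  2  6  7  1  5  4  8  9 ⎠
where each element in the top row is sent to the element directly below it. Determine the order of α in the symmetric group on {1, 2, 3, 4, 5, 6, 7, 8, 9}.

Decomposing into disjoint cycles gives cycle lengths 4, 2, 1, 1, 1.
The order is lcm(4, 2) = 4.

4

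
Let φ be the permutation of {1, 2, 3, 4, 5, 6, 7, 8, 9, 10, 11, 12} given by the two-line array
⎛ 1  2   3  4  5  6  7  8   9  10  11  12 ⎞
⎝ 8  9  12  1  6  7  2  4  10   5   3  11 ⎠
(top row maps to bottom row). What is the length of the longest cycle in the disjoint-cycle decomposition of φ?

6

Decomposing into disjoint cycles gives (1, 8, 4)(2, 9, 10, 5, 6, 7)(3, 12, 11); the longest has length 6.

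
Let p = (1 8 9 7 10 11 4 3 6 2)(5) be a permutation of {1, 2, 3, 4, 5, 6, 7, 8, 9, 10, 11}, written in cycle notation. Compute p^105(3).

9

3 lies in the 10-cycle (1 8 9 7 10 11 4 3 6 2).
Since the cycle has length 10, p^105 acts on it the same as p^5 (105 mod 10 = 5).
Advancing 5 steps from 3: 3 → 6 → 2 → 1 → 8 → 9.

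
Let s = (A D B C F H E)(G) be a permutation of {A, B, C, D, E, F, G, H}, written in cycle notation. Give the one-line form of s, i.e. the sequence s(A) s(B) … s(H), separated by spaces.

D C F B A H G E

Image by image: A↦D, B↦C, C↦F, D↦B, E↦A, F↦H, G↦G, H↦E.
Listing these in domain order gives D C F B A H G E.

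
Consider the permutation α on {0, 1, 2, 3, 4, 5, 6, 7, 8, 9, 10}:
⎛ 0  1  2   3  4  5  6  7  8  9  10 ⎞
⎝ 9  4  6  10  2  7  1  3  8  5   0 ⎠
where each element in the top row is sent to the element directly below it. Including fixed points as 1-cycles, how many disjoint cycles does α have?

The cycle decomposition is (0, 9, 5, 7, 3, 10)(1, 4, 2, 6)(8), which has 3 cycles (counting 1-cycles).

3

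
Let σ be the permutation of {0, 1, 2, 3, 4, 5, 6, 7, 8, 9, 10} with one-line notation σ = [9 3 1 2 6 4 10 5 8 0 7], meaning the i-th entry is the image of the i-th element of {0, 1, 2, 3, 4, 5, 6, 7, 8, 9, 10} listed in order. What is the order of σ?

30

Writing σ as disjoint cycles, the cycle lengths are 5, 3, 2, 1.
Since disjoint cycles commute, ord(σ) = lcm(5, 3, 2) = 30.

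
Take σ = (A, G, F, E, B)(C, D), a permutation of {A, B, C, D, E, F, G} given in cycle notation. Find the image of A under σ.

G

A appears in (A, G, F, E, B); the next entry (wrapping around) is G.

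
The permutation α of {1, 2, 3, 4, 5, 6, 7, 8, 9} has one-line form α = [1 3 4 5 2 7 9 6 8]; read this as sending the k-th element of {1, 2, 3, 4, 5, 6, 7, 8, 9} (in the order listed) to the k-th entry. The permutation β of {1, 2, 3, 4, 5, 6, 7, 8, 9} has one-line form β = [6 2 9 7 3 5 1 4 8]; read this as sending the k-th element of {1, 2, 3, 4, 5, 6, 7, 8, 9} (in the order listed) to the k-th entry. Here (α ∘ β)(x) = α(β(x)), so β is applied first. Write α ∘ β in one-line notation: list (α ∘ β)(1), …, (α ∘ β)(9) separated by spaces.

Chase each element through β then α: 1 → 6 → 7; 2 → 2 → 3; 3 → 9 → 8; 4 → 7 → 9; 5 → 3 → 4; 6 → 5 → 2; 7 → 1 → 1; 8 → 4 → 5; 9 → 8 → 6.
Collecting the images, α ∘ β = [7 3 8 9 4 2 1 5 6].

7 3 8 9 4 2 1 5 6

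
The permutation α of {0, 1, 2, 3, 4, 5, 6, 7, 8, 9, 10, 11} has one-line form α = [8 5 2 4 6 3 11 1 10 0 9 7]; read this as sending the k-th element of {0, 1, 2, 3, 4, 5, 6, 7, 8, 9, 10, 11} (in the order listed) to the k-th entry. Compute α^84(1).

Tracing 1 → 5 → … returns to 1 after 7 steps, so 1 lies in a 7-cycle (1 5 3 4 6 11 7).
On a 7-cycle, α^7 is the identity, so α^84 = α^0 there (84 ≡ 0 mod 7).
So α^84(1) = 1.

1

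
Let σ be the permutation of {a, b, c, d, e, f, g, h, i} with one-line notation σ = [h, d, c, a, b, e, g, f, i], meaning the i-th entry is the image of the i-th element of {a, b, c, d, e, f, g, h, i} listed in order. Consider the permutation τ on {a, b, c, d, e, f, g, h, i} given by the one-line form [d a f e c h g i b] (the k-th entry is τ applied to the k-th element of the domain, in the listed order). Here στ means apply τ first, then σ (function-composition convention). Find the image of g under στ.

First apply τ: τ(g) = g, then σ(g) = g. Thus (στ)(g) = g.

g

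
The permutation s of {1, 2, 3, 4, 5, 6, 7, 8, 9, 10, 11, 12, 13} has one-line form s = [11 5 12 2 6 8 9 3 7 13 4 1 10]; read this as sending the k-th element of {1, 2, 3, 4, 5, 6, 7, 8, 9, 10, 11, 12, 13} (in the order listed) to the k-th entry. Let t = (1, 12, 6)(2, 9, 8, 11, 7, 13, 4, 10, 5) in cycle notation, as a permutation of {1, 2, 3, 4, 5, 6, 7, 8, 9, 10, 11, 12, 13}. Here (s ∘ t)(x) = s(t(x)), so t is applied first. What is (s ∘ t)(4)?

First apply t: t(4) = 10, then s(10) = 13. Thus (s ∘ t)(4) = 13.

13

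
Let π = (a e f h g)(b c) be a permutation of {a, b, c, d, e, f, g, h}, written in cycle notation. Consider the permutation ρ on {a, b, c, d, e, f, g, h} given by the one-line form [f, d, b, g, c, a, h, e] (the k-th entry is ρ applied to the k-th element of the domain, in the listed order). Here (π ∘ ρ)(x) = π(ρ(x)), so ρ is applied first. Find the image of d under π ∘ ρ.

a

(π ∘ ρ)(d) = π(ρ(d)). ρ(d) = g, then π(g) = a. So (π ∘ ρ)(d) = a.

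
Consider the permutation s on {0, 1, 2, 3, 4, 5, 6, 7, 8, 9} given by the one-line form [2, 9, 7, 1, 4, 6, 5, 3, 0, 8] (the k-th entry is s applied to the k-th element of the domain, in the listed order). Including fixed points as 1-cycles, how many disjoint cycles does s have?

3

The cycle decomposition is (0 2 7 3 1 9 8)(4)(5 6), which has 3 cycles (counting 1-cycles).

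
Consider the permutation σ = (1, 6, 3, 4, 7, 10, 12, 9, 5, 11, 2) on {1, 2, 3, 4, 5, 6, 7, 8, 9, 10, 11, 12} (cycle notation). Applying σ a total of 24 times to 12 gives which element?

5

12 lies in the 11-cycle (1, 6, 3, 4, 7, 10, 12, 9, 5, 11, 2).
On an 11-cycle, σ^11 is the identity, so σ^24 = σ^2 there (24 ≡ 2 mod 11).
Advancing 2 steps from 12: 12 → 9 → 5.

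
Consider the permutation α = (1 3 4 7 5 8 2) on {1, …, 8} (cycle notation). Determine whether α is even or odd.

The cycle lengths are 7, 1.
A cycle of length ℓ contributes ℓ−1 transpositions, so α is a product of 6 transpositions — even.

even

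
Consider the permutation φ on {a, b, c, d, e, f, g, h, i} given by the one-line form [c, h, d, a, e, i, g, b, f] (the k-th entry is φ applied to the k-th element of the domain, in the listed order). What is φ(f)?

f is element number 6 of the domain, and entry number 6 of the one-line form is i, so φ(f) = i.

i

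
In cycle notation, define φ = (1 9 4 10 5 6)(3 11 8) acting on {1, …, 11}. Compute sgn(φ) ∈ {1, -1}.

-1

The cycle lengths are 6, 3, 1, 1.
A cycle of length ℓ contributes ℓ−1 transpositions, so φ is a product of 5 + 2 = 7 transpositions — odd.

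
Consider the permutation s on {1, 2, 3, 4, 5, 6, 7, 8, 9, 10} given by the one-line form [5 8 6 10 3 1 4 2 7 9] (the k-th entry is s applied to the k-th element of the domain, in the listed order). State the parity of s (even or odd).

In disjoint-cycle form the cycle lengths are 4, 4, 2.
A cycle of length ℓ contributes ℓ−1 transpositions, so s is a product of 3 + 3 + 1 = 7 transpositions — odd.

odd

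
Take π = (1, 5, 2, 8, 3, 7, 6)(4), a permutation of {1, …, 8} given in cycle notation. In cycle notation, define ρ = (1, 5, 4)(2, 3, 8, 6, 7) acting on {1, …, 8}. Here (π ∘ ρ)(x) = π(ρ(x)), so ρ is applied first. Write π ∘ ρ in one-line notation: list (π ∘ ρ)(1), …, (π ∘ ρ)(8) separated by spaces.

2 7 3 5 4 6 8 1

Chase each element through ρ then π: 1 → 5 → 2; 2 → 3 → 7; 3 → 8 → 3; 4 → 1 → 5; 5 → 4 → 4; 6 → 7 → 6; 7 → 2 → 8; 8 → 6 → 1.
So π ∘ ρ in one-line form is 2 7 3 5 4 6 8 1.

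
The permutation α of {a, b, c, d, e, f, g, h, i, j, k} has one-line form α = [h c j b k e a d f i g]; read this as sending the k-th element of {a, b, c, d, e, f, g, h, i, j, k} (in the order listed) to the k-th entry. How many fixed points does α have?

No element satisfies α(x) = x, so there are 0 fixed points.

0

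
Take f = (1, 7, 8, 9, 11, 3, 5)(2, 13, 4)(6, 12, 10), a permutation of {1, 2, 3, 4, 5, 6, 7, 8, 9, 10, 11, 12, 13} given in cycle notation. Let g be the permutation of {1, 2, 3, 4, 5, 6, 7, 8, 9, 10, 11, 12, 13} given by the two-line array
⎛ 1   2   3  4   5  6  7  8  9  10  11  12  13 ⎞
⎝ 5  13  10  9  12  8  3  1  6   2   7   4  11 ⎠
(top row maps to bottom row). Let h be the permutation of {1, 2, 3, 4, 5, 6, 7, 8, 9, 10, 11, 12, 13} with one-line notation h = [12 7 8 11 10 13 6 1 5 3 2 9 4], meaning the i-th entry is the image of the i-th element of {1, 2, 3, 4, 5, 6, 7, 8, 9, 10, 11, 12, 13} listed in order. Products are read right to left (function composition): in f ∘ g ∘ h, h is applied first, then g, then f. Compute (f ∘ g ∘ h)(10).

Chase 10: h(10) = 3; g(3) = 10; f(10) = 6. Hence (f ∘ g ∘ h)(10) = 6.

6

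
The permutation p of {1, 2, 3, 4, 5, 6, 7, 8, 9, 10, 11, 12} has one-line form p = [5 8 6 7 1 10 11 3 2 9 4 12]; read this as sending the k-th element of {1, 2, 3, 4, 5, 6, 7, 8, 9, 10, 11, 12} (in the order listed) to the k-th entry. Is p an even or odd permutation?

In disjoint-cycle form the cycle lengths are 6, 3, 2, 1.
A cycle of length ℓ contributes ℓ−1 transpositions, so p is a product of 5 + 2 + 1 = 8 transpositions — even.

even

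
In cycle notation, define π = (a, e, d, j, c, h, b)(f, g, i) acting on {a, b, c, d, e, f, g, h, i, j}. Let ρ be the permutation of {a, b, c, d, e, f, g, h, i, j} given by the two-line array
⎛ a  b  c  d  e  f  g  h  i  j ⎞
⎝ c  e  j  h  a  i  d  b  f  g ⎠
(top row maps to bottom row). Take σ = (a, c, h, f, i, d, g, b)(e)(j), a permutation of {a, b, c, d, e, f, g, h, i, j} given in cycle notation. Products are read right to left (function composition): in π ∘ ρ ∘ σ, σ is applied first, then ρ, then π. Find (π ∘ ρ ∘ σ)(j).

i

Chase j: σ(j) = j; ρ(j) = g; π(g) = i. Hence (π ∘ ρ ∘ σ)(j) = i.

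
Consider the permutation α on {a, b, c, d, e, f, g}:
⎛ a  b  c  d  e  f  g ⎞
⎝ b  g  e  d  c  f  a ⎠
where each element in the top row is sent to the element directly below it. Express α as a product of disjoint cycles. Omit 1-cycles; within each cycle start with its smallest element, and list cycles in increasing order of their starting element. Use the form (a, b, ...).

From a: a → b → g → a, closing the cycle (a, b, g).
Repeating from the next unused element and collecting all non-trivial cycles gives (a, b, g)(c, e).

(a, b, g)(c, e)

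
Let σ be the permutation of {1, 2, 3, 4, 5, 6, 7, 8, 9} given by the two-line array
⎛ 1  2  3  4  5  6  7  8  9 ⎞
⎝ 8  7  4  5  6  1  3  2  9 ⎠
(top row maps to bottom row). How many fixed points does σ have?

The fixed points (elements with σ(x) = x) are {9}, so there is 1.

1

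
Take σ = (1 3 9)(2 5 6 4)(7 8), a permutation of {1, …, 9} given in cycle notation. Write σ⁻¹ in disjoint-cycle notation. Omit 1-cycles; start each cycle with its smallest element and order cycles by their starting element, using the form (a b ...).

(1 9 3)(2 4 6 5)(7 8)

The inverse reverses each cycle.
Reversing each cycle of σ and rotating so the smallest element leads gives (1 9 3)(2 4 6 5)(7 8).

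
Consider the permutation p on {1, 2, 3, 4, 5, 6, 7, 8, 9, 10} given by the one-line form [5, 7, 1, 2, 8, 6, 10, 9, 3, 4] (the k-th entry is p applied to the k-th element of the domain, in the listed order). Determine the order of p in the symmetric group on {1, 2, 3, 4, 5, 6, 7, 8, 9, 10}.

20

The disjoint-cycle form of p has cycle lengths 5, 4, 1.
Since disjoint cycles commute, ord(p) = lcm(5, 4) = 20.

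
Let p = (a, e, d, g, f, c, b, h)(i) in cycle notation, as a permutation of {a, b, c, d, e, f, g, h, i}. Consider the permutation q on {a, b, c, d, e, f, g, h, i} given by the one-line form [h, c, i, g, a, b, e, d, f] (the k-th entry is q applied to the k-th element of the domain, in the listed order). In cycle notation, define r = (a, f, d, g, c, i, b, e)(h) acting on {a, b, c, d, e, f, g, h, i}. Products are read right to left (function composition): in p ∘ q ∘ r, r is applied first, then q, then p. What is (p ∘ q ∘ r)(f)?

Apply the permutations in order: r(f) = d, then q(d) = g, then p(g) = f. So (p ∘ q ∘ r)(f) = f.

f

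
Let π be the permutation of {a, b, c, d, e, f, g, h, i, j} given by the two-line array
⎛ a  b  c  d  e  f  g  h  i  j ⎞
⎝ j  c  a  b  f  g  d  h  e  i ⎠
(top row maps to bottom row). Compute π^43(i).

a

Tracing i → e → … returns to i after 9 steps, so i lies in a 9-cycle (a, j, i, e, f, g, d, b, c).
Powers repeat with period 9 on this cycle, and 43 mod 9 = 7, so π^43(i) = π^7(i).
Stepping 7 places around the cycle: i → e → f → g → d → b → c → a.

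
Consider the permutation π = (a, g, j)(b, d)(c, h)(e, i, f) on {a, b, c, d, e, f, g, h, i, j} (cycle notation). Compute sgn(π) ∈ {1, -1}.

The cycle lengths are 3, 3, 2, 2.
A cycle is odd iff its length is even; π has 2 even-length cycles, so sgn(π) = (−1)^2 and π is even.

1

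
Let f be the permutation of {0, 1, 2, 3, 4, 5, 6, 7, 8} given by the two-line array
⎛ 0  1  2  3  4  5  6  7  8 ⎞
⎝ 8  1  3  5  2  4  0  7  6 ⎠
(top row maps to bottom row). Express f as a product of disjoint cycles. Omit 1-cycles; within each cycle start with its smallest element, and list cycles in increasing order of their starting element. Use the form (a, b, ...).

Start at 0 and follow images: 0 → 8 → 6 → 0, giving the cycle (0, 8, 6).
Continuing from each remaining unvisited element yields (0, 8, 6)(2, 3, 5, 4).

(0, 8, 6)(2, 3, 5, 4)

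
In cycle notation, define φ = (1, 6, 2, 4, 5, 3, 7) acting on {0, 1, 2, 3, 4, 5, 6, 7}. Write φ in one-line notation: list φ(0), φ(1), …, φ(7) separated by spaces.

0 6 4 7 5 3 2 1

Reading each image from the cycles: 0→0, 1→6, 2→4, 3→7, 4→5, 5→3, 6→2, 7→1.
Listing these in domain order gives 0 6 4 7 5 3 2 1.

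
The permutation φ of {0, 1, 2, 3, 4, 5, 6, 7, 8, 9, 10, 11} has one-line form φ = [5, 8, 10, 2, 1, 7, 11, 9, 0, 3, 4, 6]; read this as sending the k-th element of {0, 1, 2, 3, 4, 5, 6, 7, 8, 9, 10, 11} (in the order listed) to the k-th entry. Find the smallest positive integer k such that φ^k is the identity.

The disjoint-cycle form of φ has cycle lengths 10, 2.
The order is lcm(10, 2) = 10.

10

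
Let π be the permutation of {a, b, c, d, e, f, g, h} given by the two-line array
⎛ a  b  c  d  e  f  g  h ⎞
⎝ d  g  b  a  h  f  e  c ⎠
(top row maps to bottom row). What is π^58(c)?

e

Tracing c → b → … returns to c after 5 steps, so c lies in a 5-cycle (b g e h c).
Powers repeat with period 5 on this cycle, and 58 mod 5 = 3, so π^58(c) = π^3(c).
Advancing 3 steps from c: c → b → g → e.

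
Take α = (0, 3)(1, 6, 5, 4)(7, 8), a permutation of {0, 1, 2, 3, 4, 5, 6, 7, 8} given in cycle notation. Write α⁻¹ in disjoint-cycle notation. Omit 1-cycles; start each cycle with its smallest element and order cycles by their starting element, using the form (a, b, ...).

(0, 3)(1, 4, 5, 6)(7, 8)

If α sends a → b within a cycle, α⁻¹ sends b → a; equivalently, reverse each cycle.
After reversing and putting each cycle's least element first, α⁻¹ = (0, 3)(1, 4, 5, 6)(7, 8).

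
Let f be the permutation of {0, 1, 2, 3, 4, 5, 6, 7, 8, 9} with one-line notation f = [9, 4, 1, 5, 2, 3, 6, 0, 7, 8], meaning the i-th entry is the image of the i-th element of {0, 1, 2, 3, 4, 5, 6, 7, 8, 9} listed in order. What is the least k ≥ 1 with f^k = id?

12

The disjoint-cycle form of f has cycle lengths 4, 3, 2, 1.
The order is lcm(4, 3, 2) = 12.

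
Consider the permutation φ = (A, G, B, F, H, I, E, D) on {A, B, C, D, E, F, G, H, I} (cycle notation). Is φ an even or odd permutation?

odd

The cycle lengths are 8, 1.
A cycle of length ℓ contributes ℓ−1 transpositions, so φ is a product of 7 transpositions — odd.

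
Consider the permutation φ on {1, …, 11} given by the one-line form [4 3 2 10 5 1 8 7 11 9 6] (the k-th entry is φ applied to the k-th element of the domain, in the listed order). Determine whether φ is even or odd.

In disjoint-cycle form the cycle lengths are 6, 2, 2, 1.
A cycle is odd iff its length is even; φ has 3 even-length cycles, so sgn(φ) = (−1)^3 and φ is odd.

odd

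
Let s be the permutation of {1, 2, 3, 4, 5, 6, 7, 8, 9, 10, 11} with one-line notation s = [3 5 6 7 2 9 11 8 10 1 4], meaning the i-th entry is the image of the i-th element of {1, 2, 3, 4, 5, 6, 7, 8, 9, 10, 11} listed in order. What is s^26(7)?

Tracing 7 → 11 → … returns to 7 after 3 steps, so 7 lies in a 3-cycle (4 7 11).
Since the cycle has length 3, s^26 acts on it the same as s^2 (26 mod 3 = 2).
Stepping 2 places around the cycle: 7 → 11 → 4.

4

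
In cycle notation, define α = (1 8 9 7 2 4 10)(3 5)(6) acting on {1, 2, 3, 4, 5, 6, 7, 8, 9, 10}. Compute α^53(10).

10 lies in the 7-cycle (1 8 9 7 2 4 10).
Powers repeat with period 7 on this cycle, and 53 mod 7 = 4, so α^53(10) = α^4(10).
Advancing 4 steps from 10: 10 → 1 → 8 → 9 → 7.

7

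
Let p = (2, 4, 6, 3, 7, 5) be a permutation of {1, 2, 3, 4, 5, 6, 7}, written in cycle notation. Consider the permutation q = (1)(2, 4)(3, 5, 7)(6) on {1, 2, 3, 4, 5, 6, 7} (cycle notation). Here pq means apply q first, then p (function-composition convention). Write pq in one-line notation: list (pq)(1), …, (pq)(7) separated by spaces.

1 6 2 4 5 3 7

(pq)(x) = p(q(x)). Computing each image: p(q(1)) = p(1) = 1, p(q(2)) = p(4) = 6, p(q(3)) = p(5) = 2, p(q(4)) = p(2) = 4, p(q(5)) = p(7) = 5, p(q(6)) = p(6) = 3, p(q(7)) = p(3) = 7.
Hence pq = [1 6 2 4 5 3 7].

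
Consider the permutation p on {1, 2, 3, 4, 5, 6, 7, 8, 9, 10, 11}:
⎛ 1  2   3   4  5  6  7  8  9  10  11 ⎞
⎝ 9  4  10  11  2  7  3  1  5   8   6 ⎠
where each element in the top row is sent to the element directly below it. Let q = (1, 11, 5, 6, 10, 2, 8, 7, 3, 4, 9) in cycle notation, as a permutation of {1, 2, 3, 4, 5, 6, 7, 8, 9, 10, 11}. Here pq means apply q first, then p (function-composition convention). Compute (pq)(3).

(pq)(3) = p(q(3)). q(3) = 4, then p(4) = 11. So (pq)(3) = 11.

11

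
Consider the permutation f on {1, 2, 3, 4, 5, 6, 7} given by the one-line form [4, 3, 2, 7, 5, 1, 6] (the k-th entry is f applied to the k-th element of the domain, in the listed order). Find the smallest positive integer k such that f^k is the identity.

The disjoint-cycle form of f has cycle lengths 4, 2, 1.
The order of f is the least common multiple of its cycle lengths: lcm(4, 2) = 4.

4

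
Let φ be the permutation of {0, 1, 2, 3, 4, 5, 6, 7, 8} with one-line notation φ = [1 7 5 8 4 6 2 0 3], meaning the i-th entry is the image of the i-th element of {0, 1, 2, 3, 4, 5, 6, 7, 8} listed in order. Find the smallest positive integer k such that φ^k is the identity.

Decomposing into disjoint cycles gives cycle lengths 3, 3, 2, 1.
The order of φ is the least common multiple of its cycle lengths: lcm(3, 3, 2) = 6.

6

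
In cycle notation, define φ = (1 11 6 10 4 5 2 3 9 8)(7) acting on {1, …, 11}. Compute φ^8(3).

5

3 lies in the 10-cycle (1 11 6 10 4 5 2 3 9 8).
Stepping 8 places around the cycle: 3 → 9 → 8 → 1 → 11 → 6 → 10 → 4 → 5.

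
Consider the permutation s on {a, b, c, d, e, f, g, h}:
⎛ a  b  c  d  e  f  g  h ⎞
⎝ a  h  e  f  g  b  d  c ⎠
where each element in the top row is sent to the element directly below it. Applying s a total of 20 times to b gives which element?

Tracing b → h → … returns to b after 7 steps, so b lies in a 7-cycle (b, h, c, e, g, d, f).
Powers repeat with period 7 on this cycle, and 20 mod 7 = 6, so s^20(b) = s^6(b).
Stepping 6 places around the cycle: b → h → c → e → g → d → f.

f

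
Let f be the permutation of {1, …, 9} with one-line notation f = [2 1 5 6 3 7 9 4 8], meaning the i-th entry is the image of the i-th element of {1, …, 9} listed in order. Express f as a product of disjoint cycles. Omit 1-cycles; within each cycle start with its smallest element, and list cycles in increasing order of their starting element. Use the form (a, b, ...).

Start at 1 and follow images: 1 → 2 → 1, giving the cycle (1, 2).
Continuing from each remaining unvisited element yields (1, 2)(3, 5)(4, 6, 7, 9, 8).

(1, 2)(3, 5)(4, 6, 7, 9, 8)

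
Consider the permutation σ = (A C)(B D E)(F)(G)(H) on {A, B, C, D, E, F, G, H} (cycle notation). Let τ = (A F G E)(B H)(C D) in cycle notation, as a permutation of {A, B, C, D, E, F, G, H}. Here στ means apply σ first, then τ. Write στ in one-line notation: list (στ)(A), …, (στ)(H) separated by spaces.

D C F A H G E B

(στ)(x) = τ(σ(x)). Computing each image: τ(σ(A)) = τ(C) = D, τ(σ(B)) = τ(D) = C, τ(σ(C)) = τ(A) = F, τ(σ(D)) = τ(E) = A, τ(σ(E)) = τ(B) = H, τ(σ(F)) = τ(F) = G, τ(σ(G)) = τ(G) = E, τ(σ(H)) = τ(H) = B.
Hence στ = [D C F A H G E B].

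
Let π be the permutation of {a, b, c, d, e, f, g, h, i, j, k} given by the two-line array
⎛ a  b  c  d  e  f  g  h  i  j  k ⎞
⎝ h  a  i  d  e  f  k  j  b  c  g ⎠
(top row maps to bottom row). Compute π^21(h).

i

Tracing h → j → … returns to h after 6 steps, so h lies in a 6-cycle (a h j c i b).
On a 6-cycle, π^6 is the identity, so π^21 = π^3 there (21 ≡ 3 mod 6).
Stepping 3 places around the cycle: h → j → c → i.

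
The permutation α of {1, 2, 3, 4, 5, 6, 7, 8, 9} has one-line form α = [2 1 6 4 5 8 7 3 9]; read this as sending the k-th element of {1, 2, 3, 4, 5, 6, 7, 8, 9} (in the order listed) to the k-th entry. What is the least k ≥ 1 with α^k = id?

The disjoint-cycle form of α has cycle lengths 3, 2, 1, 1, 1, 1.
Since disjoint cycles commute, ord(α) = lcm(3, 2) = 6.

6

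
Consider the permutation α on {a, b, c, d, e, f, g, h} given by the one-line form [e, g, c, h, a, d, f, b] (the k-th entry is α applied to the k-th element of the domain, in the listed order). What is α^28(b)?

d

Tracing b → g → … returns to b after 5 steps, so b lies in a 5-cycle (b g f d h).
Since the cycle has length 5, α^28 acts on it the same as α^3 (28 mod 5 = 3).
Stepping 3 places around the cycle: b → g → f → d.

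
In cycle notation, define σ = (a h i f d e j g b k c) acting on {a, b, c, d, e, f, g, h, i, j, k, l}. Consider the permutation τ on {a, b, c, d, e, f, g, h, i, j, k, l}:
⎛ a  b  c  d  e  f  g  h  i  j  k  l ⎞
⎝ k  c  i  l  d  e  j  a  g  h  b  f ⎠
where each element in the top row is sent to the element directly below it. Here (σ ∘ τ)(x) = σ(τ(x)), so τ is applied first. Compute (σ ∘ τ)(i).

τ(i) = g, then σ(g) = b; composing gives (σ ∘ τ)(i) = b.

b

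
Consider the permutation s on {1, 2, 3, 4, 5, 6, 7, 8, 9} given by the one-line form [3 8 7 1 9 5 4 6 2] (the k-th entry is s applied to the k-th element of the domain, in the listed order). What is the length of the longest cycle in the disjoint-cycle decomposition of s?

5

Decomposing into disjoint cycles gives (1, 3, 7, 4)(2, 8, 6, 5, 9); the longest has length 5.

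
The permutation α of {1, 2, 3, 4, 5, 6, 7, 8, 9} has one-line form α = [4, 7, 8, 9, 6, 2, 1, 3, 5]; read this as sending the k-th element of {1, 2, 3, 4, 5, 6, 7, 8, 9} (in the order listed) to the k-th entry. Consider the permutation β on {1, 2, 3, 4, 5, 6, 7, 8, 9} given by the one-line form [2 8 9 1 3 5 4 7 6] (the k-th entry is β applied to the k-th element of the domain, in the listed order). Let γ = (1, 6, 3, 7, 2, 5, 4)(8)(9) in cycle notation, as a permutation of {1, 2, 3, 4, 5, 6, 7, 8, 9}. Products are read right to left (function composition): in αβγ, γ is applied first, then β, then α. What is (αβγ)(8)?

1

Chase 8: γ(8) = 8; β(8) = 7; α(7) = 1. Hence (αβγ)(8) = 1.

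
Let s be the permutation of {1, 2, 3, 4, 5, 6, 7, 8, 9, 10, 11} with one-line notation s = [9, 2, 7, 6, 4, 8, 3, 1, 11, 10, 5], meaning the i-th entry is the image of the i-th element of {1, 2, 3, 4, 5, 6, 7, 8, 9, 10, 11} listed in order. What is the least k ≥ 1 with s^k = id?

14

Writing s as disjoint cycles, the cycle lengths are 7, 2, 1, 1.
The order is lcm(7, 2) = 14.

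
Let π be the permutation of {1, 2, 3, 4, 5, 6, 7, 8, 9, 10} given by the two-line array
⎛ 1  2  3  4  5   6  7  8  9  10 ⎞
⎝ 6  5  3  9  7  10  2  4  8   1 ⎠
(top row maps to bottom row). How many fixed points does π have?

The fixed points (elements with π(x) = x) are {3}, so there is 1.

1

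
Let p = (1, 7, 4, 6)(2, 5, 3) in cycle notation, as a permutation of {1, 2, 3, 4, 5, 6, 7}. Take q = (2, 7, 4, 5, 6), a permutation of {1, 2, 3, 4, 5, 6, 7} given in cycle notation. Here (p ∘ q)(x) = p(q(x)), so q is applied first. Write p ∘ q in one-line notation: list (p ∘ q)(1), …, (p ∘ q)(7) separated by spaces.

(p ∘ q)(x) = p(q(x)). Computing each image: p(q(1)) = p(1) = 7, p(q(2)) = p(7) = 4, p(q(3)) = p(3) = 2, p(q(4)) = p(5) = 3, p(q(5)) = p(6) = 1, p(q(6)) = p(2) = 5, p(q(7)) = p(4) = 6.
Hence p ∘ q = [7 4 2 3 1 5 6].

7 4 2 3 1 5 6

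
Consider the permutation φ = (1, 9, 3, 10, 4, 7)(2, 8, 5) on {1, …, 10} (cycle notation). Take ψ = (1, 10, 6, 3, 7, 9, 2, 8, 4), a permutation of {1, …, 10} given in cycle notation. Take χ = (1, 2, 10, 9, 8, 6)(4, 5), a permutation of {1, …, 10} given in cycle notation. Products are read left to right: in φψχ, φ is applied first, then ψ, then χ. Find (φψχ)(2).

5

(φψχ)(2) = χ(ψ(φ(2))). φ(2) = 8, then ψ(8) = 4, then χ(4) = 5, so the result is 5.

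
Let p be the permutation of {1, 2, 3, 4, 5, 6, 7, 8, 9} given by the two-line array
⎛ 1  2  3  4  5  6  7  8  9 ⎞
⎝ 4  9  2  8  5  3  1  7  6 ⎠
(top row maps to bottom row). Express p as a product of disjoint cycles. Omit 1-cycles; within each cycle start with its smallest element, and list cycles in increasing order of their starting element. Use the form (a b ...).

(1 4 8 7)(2 9 6 3)

Start at 1 and follow images: 1 → 4 → 8 → 7 → 1, giving the cycle (1 4 8 7).
Continuing from each remaining unvisited element yields (1 4 8 7)(2 9 6 3).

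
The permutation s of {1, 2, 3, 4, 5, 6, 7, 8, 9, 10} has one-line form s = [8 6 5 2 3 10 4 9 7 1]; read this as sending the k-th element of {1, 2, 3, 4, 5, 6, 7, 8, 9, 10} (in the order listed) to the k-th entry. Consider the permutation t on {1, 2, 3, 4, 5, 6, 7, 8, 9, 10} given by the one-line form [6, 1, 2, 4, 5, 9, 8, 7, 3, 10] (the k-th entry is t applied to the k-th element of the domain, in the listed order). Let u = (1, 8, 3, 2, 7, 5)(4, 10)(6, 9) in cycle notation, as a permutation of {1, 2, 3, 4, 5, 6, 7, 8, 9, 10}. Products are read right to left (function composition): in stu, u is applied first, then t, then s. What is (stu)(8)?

Apply the permutations in order: u(8) = 3, then t(3) = 2, then s(2) = 6. So (stu)(8) = 6.

6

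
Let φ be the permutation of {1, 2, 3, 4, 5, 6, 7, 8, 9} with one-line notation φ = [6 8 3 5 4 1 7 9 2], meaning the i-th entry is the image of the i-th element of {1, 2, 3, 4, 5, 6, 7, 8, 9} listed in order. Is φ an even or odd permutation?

even

In disjoint-cycle form the cycle lengths are 3, 2, 2, 1, 1.
A cycle of length ℓ contributes ℓ−1 transpositions, so φ is a product of 2 + 1 + 1 = 4 transpositions — even.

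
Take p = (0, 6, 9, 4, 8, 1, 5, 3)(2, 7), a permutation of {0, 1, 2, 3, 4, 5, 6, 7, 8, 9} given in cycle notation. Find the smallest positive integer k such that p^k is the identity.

The cycle type of p is (8, 2).
The order of p is the least common multiple of its cycle lengths: lcm(8, 2) = 8.

8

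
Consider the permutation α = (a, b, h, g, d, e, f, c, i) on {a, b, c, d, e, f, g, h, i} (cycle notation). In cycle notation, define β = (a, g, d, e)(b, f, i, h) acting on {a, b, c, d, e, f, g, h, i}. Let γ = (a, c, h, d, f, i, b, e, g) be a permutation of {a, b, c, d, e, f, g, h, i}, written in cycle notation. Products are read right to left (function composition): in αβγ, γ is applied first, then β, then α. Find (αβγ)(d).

a

(αβγ)(d) = α(β(γ(d))). γ(d) = f, then β(f) = i, then α(i) = a, so the result is a.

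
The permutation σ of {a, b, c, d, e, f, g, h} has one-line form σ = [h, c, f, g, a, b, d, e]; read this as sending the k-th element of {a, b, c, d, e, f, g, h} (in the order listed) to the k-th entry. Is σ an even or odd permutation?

In disjoint-cycle form the cycle lengths are 3, 3, 2.
A cycle is odd iff its length is even; σ has 1 even-length cycle, so sgn(σ) = (−1)^1 and σ is odd.

odd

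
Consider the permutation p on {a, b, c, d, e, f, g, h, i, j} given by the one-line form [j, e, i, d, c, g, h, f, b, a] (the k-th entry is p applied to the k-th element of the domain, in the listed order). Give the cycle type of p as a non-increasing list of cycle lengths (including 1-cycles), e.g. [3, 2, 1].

[4, 3, 2, 1]

The disjoint cycles are (a, j)(b, e, c, i)(d)(f, g, h), with lengths 4, 3, 2, 1 in non-increasing order.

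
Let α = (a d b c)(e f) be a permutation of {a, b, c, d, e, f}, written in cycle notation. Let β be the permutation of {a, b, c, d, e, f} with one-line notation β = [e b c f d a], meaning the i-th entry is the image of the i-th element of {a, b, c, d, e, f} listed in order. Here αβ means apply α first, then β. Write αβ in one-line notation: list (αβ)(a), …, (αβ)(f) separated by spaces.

Chase each element through α then β: a → d → f; b → c → c; c → a → e; d → b → b; e → f → a; f → e → d.
So αβ in one-line form is f c e b a d.

f c e b a d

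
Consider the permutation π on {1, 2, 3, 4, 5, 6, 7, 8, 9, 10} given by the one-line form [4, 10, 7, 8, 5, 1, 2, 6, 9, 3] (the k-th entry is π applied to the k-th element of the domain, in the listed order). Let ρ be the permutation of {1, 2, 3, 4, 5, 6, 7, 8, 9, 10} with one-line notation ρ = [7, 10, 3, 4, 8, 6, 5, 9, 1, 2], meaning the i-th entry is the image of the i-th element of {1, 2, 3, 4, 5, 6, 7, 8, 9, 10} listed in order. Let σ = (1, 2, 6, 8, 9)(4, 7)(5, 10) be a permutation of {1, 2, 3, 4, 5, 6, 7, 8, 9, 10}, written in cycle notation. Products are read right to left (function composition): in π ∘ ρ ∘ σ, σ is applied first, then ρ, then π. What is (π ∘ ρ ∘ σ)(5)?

(π ∘ ρ ∘ σ)(5) = π(ρ(σ(5))). σ(5) = 10, then ρ(10) = 2, then π(2) = 10, so the result is 10.

10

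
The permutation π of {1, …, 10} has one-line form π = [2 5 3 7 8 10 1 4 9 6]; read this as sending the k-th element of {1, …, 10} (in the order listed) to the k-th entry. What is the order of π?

6

Writing π as disjoint cycles, the cycle lengths are 6, 2, 1, 1.
The order of π is the least common multiple of its cycle lengths: lcm(6, 2) = 6.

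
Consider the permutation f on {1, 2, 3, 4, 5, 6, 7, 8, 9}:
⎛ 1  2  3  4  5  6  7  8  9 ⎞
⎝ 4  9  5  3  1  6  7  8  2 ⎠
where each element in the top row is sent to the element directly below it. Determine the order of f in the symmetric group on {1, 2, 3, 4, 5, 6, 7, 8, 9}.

Writing f as disjoint cycles, the cycle lengths are 4, 2, 1, 1, 1.
The order is lcm(4, 2) = 4.

4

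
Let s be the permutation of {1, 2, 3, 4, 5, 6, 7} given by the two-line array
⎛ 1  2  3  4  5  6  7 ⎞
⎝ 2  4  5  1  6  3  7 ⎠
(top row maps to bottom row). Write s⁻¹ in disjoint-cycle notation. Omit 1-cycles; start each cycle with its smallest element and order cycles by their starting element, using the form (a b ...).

The cycle decomposition of s is (1 2 4)(3 5 6).
Reversing each cycle (and rotating so the smallest element leads) gives s⁻¹ = (1 4 2)(3 6 5).

(1 4 2)(3 6 5)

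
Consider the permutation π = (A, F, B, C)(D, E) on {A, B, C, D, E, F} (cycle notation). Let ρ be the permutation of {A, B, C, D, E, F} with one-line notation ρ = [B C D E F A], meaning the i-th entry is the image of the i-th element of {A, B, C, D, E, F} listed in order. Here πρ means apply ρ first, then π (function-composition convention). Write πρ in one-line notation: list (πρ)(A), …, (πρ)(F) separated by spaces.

C A E D B F

(πρ)(x) = π(ρ(x)). Computing each image: π(ρ(A)) = π(B) = C, π(ρ(B)) = π(C) = A, π(ρ(C)) = π(D) = E, π(ρ(D)) = π(E) = D, π(ρ(E)) = π(F) = B, π(ρ(F)) = π(A) = F.
Hence πρ = [C A E D B F].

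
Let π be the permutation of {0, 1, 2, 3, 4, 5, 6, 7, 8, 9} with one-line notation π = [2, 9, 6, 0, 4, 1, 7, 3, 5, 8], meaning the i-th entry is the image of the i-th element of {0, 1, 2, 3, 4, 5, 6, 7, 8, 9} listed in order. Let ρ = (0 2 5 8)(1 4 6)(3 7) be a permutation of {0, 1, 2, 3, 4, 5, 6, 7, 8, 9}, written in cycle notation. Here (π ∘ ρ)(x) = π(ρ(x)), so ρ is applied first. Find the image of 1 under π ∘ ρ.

First apply ρ: ρ(1) = 4, then π(4) = 4. Thus (π ∘ ρ)(1) = 4.

4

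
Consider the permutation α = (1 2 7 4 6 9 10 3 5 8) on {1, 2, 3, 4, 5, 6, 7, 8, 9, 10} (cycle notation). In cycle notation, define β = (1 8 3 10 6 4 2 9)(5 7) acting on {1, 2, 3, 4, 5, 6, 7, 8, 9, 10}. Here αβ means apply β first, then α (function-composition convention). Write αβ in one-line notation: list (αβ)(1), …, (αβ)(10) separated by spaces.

For each element, apply β then α: 1 → 8 → 1; 2 → 9 → 10; 3 → 10 → 3; 4 → 2 → 7; 5 → 7 → 4; 6 → 4 → 6; 7 → 5 → 8; 8 → 3 → 5; 9 → 1 → 2; 10 → 6 → 9.
Collecting the images, αβ = [1 10 3 7 4 6 8 5 2 9].

1 10 3 7 4 6 8 5 2 9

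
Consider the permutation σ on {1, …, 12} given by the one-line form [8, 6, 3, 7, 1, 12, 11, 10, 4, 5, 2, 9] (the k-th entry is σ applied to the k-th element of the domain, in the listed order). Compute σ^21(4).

Tracing 4 → 7 → … returns to 4 after 7 steps, so 4 lies in a 7-cycle (2 6 12 9 4 7 11).
On a 7-cycle, σ^7 is the identity, so σ^21 = σ^0 there (21 ≡ 0 mod 7).
So σ^21(4) = 4.

4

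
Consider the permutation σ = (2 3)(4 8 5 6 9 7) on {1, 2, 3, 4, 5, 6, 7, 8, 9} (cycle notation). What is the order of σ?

6

The cycle type of σ is (6, 2, 1).
The order of σ is the least common multiple of its cycle lengths: lcm(6, 2) = 6.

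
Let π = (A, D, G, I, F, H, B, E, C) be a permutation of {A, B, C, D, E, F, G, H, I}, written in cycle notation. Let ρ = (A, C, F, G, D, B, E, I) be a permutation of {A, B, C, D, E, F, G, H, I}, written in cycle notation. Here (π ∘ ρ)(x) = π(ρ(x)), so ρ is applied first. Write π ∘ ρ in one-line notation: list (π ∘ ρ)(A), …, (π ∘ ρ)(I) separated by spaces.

(π ∘ ρ)(x) = π(ρ(x)). Computing each image: π(ρ(A)) = π(C) = A, π(ρ(B)) = π(E) = C, π(ρ(C)) = π(F) = H, π(ρ(D)) = π(B) = E, π(ρ(E)) = π(I) = F, π(ρ(F)) = π(G) = I, π(ρ(G)) = π(D) = G, π(ρ(H)) = π(H) = B, π(ρ(I)) = π(A) = D.
Hence π ∘ ρ = [A C H E F I G B D].

A C H E F I G B D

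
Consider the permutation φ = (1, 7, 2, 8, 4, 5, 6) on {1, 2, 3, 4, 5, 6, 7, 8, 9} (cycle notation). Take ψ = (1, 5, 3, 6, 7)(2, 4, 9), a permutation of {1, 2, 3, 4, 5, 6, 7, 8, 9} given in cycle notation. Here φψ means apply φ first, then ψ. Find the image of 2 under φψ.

φ(2) = 8, then ψ(8) = 8; composing gives (φψ)(2) = 8.

8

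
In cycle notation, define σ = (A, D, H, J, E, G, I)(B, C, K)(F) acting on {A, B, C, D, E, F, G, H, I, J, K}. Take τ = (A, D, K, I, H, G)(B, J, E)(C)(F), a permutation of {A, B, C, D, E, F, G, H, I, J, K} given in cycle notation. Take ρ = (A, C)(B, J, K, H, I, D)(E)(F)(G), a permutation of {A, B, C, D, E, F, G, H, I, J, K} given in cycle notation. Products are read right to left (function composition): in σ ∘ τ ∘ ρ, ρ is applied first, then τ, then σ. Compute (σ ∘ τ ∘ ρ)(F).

Apply the permutations in order: ρ(F) = F, then τ(F) = F, then σ(F) = F. So (σ ∘ τ ∘ ρ)(F) = F.

F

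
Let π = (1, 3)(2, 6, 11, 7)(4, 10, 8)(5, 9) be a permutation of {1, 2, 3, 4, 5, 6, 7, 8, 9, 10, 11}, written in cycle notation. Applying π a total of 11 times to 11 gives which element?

11 lies in the 4-cycle (2, 6, 11, 7).
Powers repeat with period 4 on this cycle, and 11 mod 4 = 3, so π^11(11) = π^3(11).
Advancing 3 steps from 11: 11 → 7 → 2 → 6.

6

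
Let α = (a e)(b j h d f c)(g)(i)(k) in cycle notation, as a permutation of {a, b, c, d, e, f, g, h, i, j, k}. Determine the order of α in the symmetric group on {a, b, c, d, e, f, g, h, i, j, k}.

The cycle type of α is (6, 2, 1, 1, 1).
The order of α is the least common multiple of its cycle lengths: lcm(6, 2) = 6.

6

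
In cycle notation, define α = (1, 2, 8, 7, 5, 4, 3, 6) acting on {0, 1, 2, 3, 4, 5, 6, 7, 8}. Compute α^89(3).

3 lies in the 8-cycle (1, 2, 8, 7, 5, 4, 3, 6).
Powers repeat with period 8 on this cycle, and 89 mod 8 = 1, so α^89(3) = α^1(3).
Stepping 1 place around the cycle: 3 → 6.

6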